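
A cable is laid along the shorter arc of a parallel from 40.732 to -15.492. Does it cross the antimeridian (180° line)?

No

Signed shortest Δλ = ((-15.492 − 40.732 + 180) mod 360) − 180 = -56.224°.
Going west by 56.224° from +40.732° reaches -15.492° without touching 180°.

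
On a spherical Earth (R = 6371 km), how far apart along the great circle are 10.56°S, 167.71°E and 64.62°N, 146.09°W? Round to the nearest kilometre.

9202 km

Δλ = -146.09 − 167.71 = -313.80°; wrapped into (−180°, 180°]: 46.20°.
Δφ = 64.62 − -10.56 = 75.18°.
a = sin²(Δφ/2) + cos φ₁ · cos φ₂ · sin²(Δλ/2) = 0.436968.
c = 2·atan2(√a, √(1−a)) = 1.44440 rad → d = 6371·c ≈ 9202.24 km.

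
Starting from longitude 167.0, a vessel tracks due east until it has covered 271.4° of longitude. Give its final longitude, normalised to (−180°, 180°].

+78.4°

Start at +167.0°; shift +271.4° → +438.4°.
+438.4° lies outside (−180°, 180°]; subtract 360° → +78.4°.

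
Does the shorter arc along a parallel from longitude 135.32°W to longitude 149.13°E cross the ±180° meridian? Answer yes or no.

Yes

Naïve |149.13 − -135.32| = 284.45° > 180°, so the shorter arc goes the other way round — across 180°.
Signed shortest Δλ = ((149.13 − -135.32 + 180) mod 360) − 180 = -75.55°.
Going west by 75.55° from -135.32° passes through 180° before reaching +149.13°.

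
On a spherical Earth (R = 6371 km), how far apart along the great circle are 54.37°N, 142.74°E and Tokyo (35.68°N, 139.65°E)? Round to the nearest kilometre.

Δλ = 139.65 − 142.74 = -3.09°.
Δφ = 35.68 − 54.37 = -18.69°.
a = sin²(Δφ/2) + cos φ₁ · cos φ₂ · sin²(Δλ/2) = 0.026711.
c = 2·atan2(√a, √(1−a)) = 0.32834 rad → d = 6371·c ≈ 2091.87 km.

2092 km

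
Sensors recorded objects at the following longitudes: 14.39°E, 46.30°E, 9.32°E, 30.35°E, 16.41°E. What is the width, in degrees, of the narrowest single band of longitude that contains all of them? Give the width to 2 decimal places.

Sort the longitudes: +9.32°, +14.39°, +16.41°, +30.35°, +46.30°.
Eastward gaps between consecutive values (wrapping around): 5.07°, 2.02°, 13.94°, 15.95°, 323.02°.
Largest gap = 323.02° ⇒ minimal covering band is its complement: 360° − 323.02° = 36.98°.
Band runs from +9.32° eastward to +46.30°.

36.98°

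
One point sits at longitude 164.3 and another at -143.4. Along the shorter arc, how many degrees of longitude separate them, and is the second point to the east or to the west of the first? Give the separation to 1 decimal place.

52.3° east

Raw difference: -143.4 − 164.3 = -307.7°.
Normalise into (−180°, 180°]: -307.7° + 360° = 52.3°.
Positive ⇒ the second point lies to the east; separation 52.3°.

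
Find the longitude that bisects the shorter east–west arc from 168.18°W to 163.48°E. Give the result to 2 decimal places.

Signed shortest Δλ from -168.18° to +163.48° is -28.34°.
Midpoint longitude = -168.18° + (-28.34°)/2 = -168.18° − 14.17° = -182.35°.
Normalise into (−180°, 180°]: +177.65°.
(The naïve average (-168.18 + +163.48)/2 = -2.35° is on the wrong side of the globe.)

177.65°E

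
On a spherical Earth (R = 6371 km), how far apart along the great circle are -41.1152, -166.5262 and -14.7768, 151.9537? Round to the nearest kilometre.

4949 km

Δλ = 151.9537 − -166.5262 = 318.4799°; wrapped into (−180°, 180°]: -41.5201°.
Δφ = -14.7768 − -41.1152 = 26.3384°.
a = sin²(Δφ/2) + cos φ₁ · cos φ₂ · sin²(Δλ/2) = 0.143429.
c = 2·atan2(√a, √(1−a)) = 0.77683 rad → d = 6371·c ≈ 4949.17 km.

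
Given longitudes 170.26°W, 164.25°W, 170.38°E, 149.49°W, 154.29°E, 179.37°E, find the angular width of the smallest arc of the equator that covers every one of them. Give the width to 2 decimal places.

56.22°

Sort the longitudes: -170.26°, -164.25°, -149.49°, +154.29°, +170.38°, +179.37°.
Eastward gaps between consecutive values (wrapping around): 6.01°, 14.76°, 303.78°, 16.09°, 8.99°, 10.37°.
Largest gap = 303.78° ⇒ minimal covering band is its complement: 360° − 303.78° = 56.22°.
Band runs from +154.29° eastward to -149.49°, crossing the antimeridian.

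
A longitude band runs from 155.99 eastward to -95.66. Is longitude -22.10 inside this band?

Band width going east from +155.99° to -95.66°: ((-95.66 − 155.99) mod 360) = 108.35°.
Offset of -22.10° east of the west edge: ((-22.10 − 155.99) mod 360) = 181.91°.
181.91° > 108.35° ⇒ outside.

No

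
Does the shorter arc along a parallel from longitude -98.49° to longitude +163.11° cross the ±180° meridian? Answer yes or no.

Yes

Naïve |163.11 − -98.49| = 261.6° > 180°, so the shorter arc goes the other way round — across 180°.
Signed shortest Δλ = ((163.11 − -98.49 + 180) mod 360) − 180 = -98.4°.
Going west by 98.4° from -98.49° passes through 180° before reaching +163.11°.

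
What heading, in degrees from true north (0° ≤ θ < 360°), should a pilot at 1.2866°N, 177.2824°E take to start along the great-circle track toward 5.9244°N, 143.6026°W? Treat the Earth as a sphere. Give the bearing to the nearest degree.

Δλ = -143.6026 − 177.2824 = -320.8850°; wrapped into (−180°, 180°]: 39.1150°.
θ = atan2( sin Δλ · cos φ₂ , cos φ₁ · sin φ₂ − sin φ₁ · cos φ₂ · cos Δλ )
  = atan2(0.62751, 0.08586) = 82.209° → normalised to [0°, 360°): 82.209°.

82°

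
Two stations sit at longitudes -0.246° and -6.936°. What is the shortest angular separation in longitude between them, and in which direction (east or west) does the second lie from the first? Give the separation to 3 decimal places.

6.690° west

Raw difference: -6.936 − -0.246 = -6.69°.
Normalise into (−180°, 180°]: -6.69° stays -6.69°.
Negative ⇒ the second point lies to the west; separation 6.690°.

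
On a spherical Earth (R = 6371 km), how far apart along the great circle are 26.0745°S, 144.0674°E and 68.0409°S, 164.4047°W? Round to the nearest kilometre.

Δλ = -164.4047 − 144.0674 = -308.4721°; wrapped into (−180°, 180°]: 51.5279°.
Δφ = -68.0409 − -26.0745 = -41.9664°.
a = sin²(Δφ/2) + cos φ₁ · cos φ₂ · sin²(Δλ/2) = 0.191691.
c = 2·atan2(√a, √(1−a)) = 0.90636 rad → d = 6371·c ≈ 5774.41 km.

5774 km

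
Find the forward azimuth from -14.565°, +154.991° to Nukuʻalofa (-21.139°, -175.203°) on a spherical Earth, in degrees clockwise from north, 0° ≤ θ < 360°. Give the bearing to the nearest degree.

107°

Δλ = -175.203 − 154.991 = -330.194°; wrapped into (−180°, 180°]: 29.806°.
θ = atan2( sin Δλ · cos φ₂ , cos φ₁ · sin φ₂ − sin φ₁ · cos φ₂ · cos Δλ )
  = atan2(0.46362, -0.14551) = 107.425° → normalised to [0°, 360°): 107.425°.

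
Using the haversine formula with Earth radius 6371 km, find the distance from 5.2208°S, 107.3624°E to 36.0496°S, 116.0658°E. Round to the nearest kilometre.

3542 km

Δλ = 116.0658 − 107.3624 = 8.7034°.
Δφ = -36.0496 − -5.2208 = -30.8288°.
a = sin²(Δφ/2) + cos φ₁ · cos φ₂ · sin²(Δλ/2) = 0.075285.
c = 2·atan2(√a, √(1−a)) = 0.55589 rad → d = 6371·c ≈ 3541.58 km.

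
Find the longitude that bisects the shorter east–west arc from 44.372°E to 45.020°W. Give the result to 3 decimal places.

Signed shortest Δλ from +44.372° to -45.020° is -89.392°.
Midpoint longitude = +44.372° + (-89.392°)/2 = +44.372° − 44.696° = -0.324°.

0.324°W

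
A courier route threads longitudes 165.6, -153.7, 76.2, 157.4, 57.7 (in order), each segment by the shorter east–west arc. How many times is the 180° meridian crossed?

Leg 1: +165.6° → -153.7°, shortest Δλ = 40.7° (east) — crosses 180°.
Leg 2: -153.7° → +76.2°, shortest Δλ = -130.1° (west) — crosses 180°.
Leg 3: +76.2° → +157.4°, shortest Δλ = 81.2° (east) — does not cross 180°.
Leg 4: +157.4° → +57.7°, shortest Δλ = -99.7° (west) — does not cross 180°.
Total crossings: 2.

2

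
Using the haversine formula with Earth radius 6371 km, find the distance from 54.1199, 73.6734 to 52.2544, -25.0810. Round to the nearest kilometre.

Δλ = -25.0810 − 73.6734 = -98.7544°.
Δφ = 52.2544 − 54.1199 = -1.8655°.
a = sin²(Δφ/2) + cos φ₁ · cos φ₂ · sin²(Δλ/2) = 0.206958.
c = 2·atan2(√a, √(1−a)) = 0.94458 rad → d = 6371·c ≈ 6017.91 km.

6018 km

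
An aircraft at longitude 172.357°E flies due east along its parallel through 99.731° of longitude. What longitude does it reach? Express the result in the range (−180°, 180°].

Start at +172.357°; shift +99.731° → +272.088°.
+272.088° lies outside (−180°, 180°]; subtract 360° → -87.912°.

87.912°W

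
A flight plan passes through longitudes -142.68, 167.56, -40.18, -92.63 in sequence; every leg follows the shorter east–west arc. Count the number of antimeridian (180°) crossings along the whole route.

Leg 1: -142.68° → +167.56°, shortest Δλ = -49.76° (west) — crosses 180°.
Leg 2: +167.56° → -40.18°, shortest Δλ = 152.26° (east) — crosses 180°.
Leg 3: -40.18° → -92.63°, shortest Δλ = -52.45° (west) — does not cross 180°.
Total crossings: 2.

2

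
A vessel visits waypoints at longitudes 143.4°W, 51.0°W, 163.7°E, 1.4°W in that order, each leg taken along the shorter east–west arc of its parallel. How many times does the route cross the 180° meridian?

1

Leg 1: -143.4° → -51.0°, shortest Δλ = 92.4° (east) — does not cross 180°.
Leg 2: -51.0° → +163.7°, shortest Δλ = -145.3° (west) — crosses 180°.
Leg 3: +163.7° → -1.4°, shortest Δλ = -165.1° (west) — does not cross 180°.
Total crossings: 1.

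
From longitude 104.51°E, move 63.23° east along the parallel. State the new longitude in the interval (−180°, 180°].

Start at +104.51°; shift +63.23° → +167.74°.
+167.74° already lies in (−180°, 180°].

167.74°E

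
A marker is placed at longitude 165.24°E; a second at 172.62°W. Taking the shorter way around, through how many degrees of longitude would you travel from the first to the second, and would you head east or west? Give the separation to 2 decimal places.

22.14° east

Raw difference: -172.62 − 165.24 = -337.86°.
Normalise into (−180°, 180°]: -337.86° + 360° = 22.14°.
Positive ⇒ the second point lies to the east; separation 22.14°.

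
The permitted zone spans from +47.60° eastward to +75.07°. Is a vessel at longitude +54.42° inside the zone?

Band width going east from +47.60° to +75.07°: ((75.07 − 47.60) mod 360) = 27.47°.
Offset of +54.42° east of the west edge: ((54.42 − 47.60) mod 360) = 6.82°.
6.82° ≤ 27.47° ⇒ inside.

Yes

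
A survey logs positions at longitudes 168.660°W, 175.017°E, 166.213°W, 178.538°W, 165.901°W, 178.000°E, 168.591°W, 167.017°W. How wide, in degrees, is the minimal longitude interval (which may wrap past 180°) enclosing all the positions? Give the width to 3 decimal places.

19.082°

Sort the longitudes: -178.538°, -168.660°, -168.591°, -167.017°, -166.213°, -165.901°, +175.017°, +178.000°.
Eastward gaps between consecutive values (wrapping around): 9.878°, 0.069°, 1.574°, 0.804°, 0.312°, 340.918°, 2.983°, 3.462°.
Largest gap = 340.918° ⇒ minimal covering band is its complement: 360° − 340.918° = 19.082°.
Band runs from +175.017° eastward to -165.901°, crossing the antimeridian.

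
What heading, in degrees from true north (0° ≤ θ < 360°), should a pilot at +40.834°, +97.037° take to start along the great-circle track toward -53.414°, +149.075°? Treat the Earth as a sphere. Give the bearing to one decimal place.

151.0°

Δλ = 149.075 − 97.037 = 52.038°.
θ = atan2( sin Δλ · cos φ₂ , cos φ₁ · sin φ₂ − sin φ₁ · cos φ₂ · cos Δλ )
  = atan2(0.46992, -0.84726) = 150.986° → normalised to [0°, 360°): 150.986°.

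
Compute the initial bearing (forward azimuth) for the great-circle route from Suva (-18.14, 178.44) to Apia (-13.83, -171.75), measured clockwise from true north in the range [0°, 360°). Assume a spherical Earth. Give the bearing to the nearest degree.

Δλ = -171.75 − 178.44 = -350.19°; wrapped into (−180°, 180°]: 9.81°.
θ = atan2( sin Δλ · cos φ₂ , cos φ₁ · sin φ₂ − sin φ₁ · cos φ₂ · cos Δλ )
  = atan2(0.16544, 0.07073) = 66.852° → normalised to [0°, 360°): 66.852°.

67°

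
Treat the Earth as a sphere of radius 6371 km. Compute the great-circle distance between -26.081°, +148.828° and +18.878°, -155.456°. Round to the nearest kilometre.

7821 km

Δλ = -155.456 − 148.828 = -304.284°; wrapped into (−180°, 180°]: 55.716°.
Δφ = 18.878 − -26.081 = 44.959°.
a = sin²(Δφ/2) + cos φ₁ · cos φ₂ · sin²(Δλ/2) = 0.331763.
c = 2·atan2(√a, √(1−a)) = 1.22763 rad → d = 6371·c ≈ 7821.20 km.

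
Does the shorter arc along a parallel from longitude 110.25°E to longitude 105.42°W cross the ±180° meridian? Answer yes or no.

Naïve |-105.42 − 110.25| = 215.67° > 180°, so the shorter arc goes the other way round — across 180°.
Signed shortest Δλ = ((-105.42 − 110.25 + 180) mod 360) − 180 = 144.33°.
Going east by 144.33° from +110.25° passes through 180° before reaching -105.42°.

Yes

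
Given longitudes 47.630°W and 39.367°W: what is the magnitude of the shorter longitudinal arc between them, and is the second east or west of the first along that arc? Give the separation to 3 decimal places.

Raw difference: -39.367 − -47.630 = 8.263°.
Normalise into (−180°, 180°]: 8.263° stays 8.263°.
Positive ⇒ the second point lies to the east; separation 8.263°.

8.263° east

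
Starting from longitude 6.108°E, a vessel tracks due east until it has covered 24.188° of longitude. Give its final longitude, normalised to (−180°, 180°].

30.296°E

Start at +6.108°; shift +24.188° → +30.296°.
+30.296° already lies in (−180°, 180°].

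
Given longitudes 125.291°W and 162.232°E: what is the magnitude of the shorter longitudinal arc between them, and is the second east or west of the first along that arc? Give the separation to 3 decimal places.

Raw difference: 162.232 − -125.291 = 287.523°.
Normalise into (−180°, 180°]: 287.523° − 360° = -72.477°.
Negative ⇒ the second point lies to the west; separation 72.477°.

72.477° west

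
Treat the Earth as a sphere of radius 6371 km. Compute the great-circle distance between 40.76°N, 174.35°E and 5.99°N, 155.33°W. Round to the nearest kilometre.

Δλ = -155.33 − 174.35 = -329.68°; wrapped into (−180°, 180°]: 30.32°.
Δφ = 5.99 − 40.76 = -34.77°.
a = sin²(Δφ/2) + cos φ₁ · cos φ₂ · sin²(Δλ/2) = 0.140796.
c = 2·atan2(√a, √(1−a)) = 0.76928 rad → d = 6371·c ≈ 4901.11 km.

4901 km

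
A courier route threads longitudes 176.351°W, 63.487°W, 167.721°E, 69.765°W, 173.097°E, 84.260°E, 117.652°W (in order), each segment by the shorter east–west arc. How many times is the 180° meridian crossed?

4

Leg 1: -176.351° → -63.487°, shortest Δλ = 112.864° (east) — does not cross 180°.
Leg 2: -63.487° → +167.721°, shortest Δλ = -128.792° (west) — crosses 180°.
Leg 3: +167.721° → -69.765°, shortest Δλ = 122.514° (east) — crosses 180°.
Leg 4: -69.765° → +173.097°, shortest Δλ = -117.138° (west) — crosses 180°.
Leg 5: +173.097° → +84.260°, shortest Δλ = -88.837° (west) — does not cross 180°.
Leg 6: +84.260° → -117.652°, shortest Δλ = 158.088° (east) — crosses 180°.
Total crossings: 4.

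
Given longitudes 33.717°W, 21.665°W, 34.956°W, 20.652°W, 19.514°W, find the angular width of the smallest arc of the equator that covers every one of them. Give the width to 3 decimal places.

15.442°

Sort the longitudes: -34.956°, -33.717°, -21.665°, -20.652°, -19.514°.
Eastward gaps between consecutive values (wrapping around): 1.239°, 12.052°, 1.013°, 1.138°, 344.558°.
Largest gap = 344.558° ⇒ minimal covering band is its complement: 360° − 344.558° = 15.442°.
Band runs from -34.956° eastward to -19.514°.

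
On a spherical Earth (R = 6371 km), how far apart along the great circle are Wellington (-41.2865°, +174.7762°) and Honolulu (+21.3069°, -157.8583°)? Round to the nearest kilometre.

7511 km

Δλ = -157.8583 − 174.7762 = -332.6345°; wrapped into (−180°, 180°]: 27.3655°.
Δφ = 21.3069 − -41.2865 = 62.5934°.
a = sin²(Δφ/2) + cos φ₁ · cos φ₂ · sin²(Δλ/2) = 0.309020.
c = 2·atan2(√a, √(1−a)) = 1.17888 rad → d = 6371·c ≈ 7510.64 km.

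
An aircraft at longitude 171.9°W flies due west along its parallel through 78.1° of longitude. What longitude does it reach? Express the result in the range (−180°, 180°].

Start at -171.9°; shift −78.1° → -250.0°.
-250.0° lies outside (−180°, 180°]; add 360° → +110.0°.

110.0°E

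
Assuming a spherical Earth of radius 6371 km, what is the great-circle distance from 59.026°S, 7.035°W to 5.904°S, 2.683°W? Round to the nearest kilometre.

Δλ = -2.683 − -7.035 = 4.352°.
Δφ = -5.904 − -59.026 = 53.122°.
a = sin²(Δφ/2) + cos φ₁ · cos φ₂ · sin²(Δλ/2) = 0.200681.
c = 2·atan2(√a, √(1−a)) = 0.92900 rad → d = 6371·c ≈ 5918.64 km.

5919 km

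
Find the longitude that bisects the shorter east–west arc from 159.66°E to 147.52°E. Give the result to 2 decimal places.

153.59°E

Signed shortest Δλ from +159.66° to +147.52° is -12.14°.
Midpoint longitude = +159.66° + (-12.14°)/2 = +159.66° − 6.07° = +153.59°.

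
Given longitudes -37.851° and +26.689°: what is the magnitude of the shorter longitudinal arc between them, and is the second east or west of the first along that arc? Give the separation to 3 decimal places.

Raw difference: 26.689 − -37.851 = 64.54°.
Normalise into (−180°, 180°]: 64.54° stays 64.54°.
Positive ⇒ the second point lies to the east; separation 64.540°.

64.540° east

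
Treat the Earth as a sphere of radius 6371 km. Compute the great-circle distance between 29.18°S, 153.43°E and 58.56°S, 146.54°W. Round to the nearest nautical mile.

Δλ = -146.54 − 153.43 = -299.97°; wrapped into (−180°, 180°]: 60.03°.
Δφ = -58.56 − -29.18 = -29.38°.
a = sin²(Δφ/2) + cos φ₁ · cos φ₂ · sin²(Δλ/2) = 0.178263.
c = 2·atan2(√a, √(1−a)) = 0.87177 rad → d = 6371·c ≈ 5554.04 km ≈ 2998.94 nmi.

2999 nmi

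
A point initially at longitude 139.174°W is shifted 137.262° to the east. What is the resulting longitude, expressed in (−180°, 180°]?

1.912°W

Start at -139.174°; shift +137.262° → -1.912°.
-1.912° already lies in (−180°, 180°].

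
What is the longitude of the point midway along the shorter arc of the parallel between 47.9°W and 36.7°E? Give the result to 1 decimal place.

5.6°W

Signed shortest Δλ from -47.9° to +36.7° is +84.6°.
Midpoint longitude = -47.9° + (+84.6°)/2 = -47.9° + 42.3° = -5.6°.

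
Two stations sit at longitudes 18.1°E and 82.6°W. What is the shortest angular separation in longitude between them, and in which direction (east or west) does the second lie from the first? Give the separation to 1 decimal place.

Raw difference: -82.6 − 18.1 = -100.7°.
Normalise into (−180°, 180°]: -100.7° stays -100.7°.
Negative ⇒ the second point lies to the west; separation 100.7°.

100.7° west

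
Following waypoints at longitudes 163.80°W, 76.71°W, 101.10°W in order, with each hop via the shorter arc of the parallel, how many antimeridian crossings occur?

Leg 1: -163.80° → -76.71°, shortest Δλ = 87.09° (east) — does not cross 180°.
Leg 2: -76.71° → -101.10°, shortest Δλ = -24.39° (west) — does not cross 180°.
Total crossings: 0.

0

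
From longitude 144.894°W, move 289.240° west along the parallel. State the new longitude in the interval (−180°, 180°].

74.134°W

Start at -144.894°; shift −289.240° → -434.134°.
-434.134° lies outside (−180°, 180°]; add 360° → -74.134°.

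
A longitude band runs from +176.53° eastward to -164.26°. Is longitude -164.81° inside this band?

Band width going east from +176.53° to -164.26°: ((-164.26 − 176.53) mod 360) = 19.21°.
Offset of -164.81° east of the west edge: ((-164.81 − 176.53) mod 360) = 18.66°.
18.66° ≤ 19.21° ⇒ inside.

Yes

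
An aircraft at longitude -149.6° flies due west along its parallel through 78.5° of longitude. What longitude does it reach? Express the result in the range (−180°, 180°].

Start at -149.6°; shift −78.5° → -228.1°.
-228.1° lies outside (−180°, 180°]; add 360° → +131.9°.

+131.9°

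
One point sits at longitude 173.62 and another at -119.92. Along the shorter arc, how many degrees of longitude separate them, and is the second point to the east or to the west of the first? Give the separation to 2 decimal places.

66.46° east

Raw difference: -119.92 − 173.62 = -293.54°.
Normalise into (−180°, 180°]: -293.54° + 360° = 66.46°.
Positive ⇒ the second point lies to the east; separation 66.46°.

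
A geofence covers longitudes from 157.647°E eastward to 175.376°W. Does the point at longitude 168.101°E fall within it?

Band width going east from +157.647° to -175.376°: ((-175.376 − 157.647) mod 360) = 26.977°.
Offset of +168.101° east of the west edge: ((168.101 − 157.647) mod 360) = 10.454°.
10.454° ≤ 26.977° ⇒ inside.

Yes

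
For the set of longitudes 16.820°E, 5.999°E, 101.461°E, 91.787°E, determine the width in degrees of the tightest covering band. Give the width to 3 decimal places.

Sort the longitudes: +5.999°, +16.820°, +91.787°, +101.461°.
Eastward gaps between consecutive values (wrapping around): 10.821°, 74.967°, 9.674°, 264.538°.
Largest gap = 264.538° ⇒ minimal covering band is its complement: 360° − 264.538° = 95.462°.
Band runs from +5.999° eastward to +101.461°.

95.462°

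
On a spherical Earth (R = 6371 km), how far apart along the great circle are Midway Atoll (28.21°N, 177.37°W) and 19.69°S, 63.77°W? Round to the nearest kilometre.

13281 km

Δλ = -63.77 − -177.37 = 113.60°.
Δφ = -19.69 − 28.21 = -47.90°.
a = sin²(Δφ/2) + cos φ₁ · cos φ₂ · sin²(Δλ/2) = 0.745718.
c = 2·atan2(√a, √(1−a)) = 2.08453 rad → d = 6371·c ≈ 13280.57 km.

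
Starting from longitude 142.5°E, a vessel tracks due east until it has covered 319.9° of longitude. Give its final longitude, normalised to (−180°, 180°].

102.4°E

Start at +142.5°; shift +319.9° → +462.4°.
+462.4° lies outside (−180°, 180°]; subtract 360° → +102.4°.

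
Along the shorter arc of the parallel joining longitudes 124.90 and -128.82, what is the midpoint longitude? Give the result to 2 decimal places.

+178.04°

Signed shortest Δλ from +124.90° to -128.82° is +106.28°.
Midpoint longitude = +124.90° + (+106.28°)/2 = +124.90° + 53.14° = +178.04°.
(The naïve average (+124.90 + -128.82)/2 = -1.96° is on the wrong side of the globe.)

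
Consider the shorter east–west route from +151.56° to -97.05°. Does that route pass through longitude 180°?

Naïve |-97.05 − 151.56| = 248.61° > 180°, so the shorter arc goes the other way round — across 180°.
Signed shortest Δλ = ((-97.05 − 151.56 + 180) mod 360) − 180 = 111.39°.
Going east by 111.39° from +151.56° passes through 180° before reaching -97.05°.

Yes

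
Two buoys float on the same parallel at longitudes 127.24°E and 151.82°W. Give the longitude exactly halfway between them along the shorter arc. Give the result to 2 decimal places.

167.71°E

Signed shortest Δλ from +127.24° to -151.82° is +80.94°.
Midpoint longitude = +127.24° + (+80.94°)/2 = +127.24° + 40.47° = +167.71°.
(The naïve average (+127.24 + -151.82)/2 = -12.29° is on the wrong side of the globe.)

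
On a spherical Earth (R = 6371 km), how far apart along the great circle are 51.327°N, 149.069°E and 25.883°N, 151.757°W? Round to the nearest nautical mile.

3064 nmi

Δλ = -151.757 − 149.069 = -300.826°; wrapped into (−180°, 180°]: 59.174°.
Δφ = 25.883 − 51.327 = -25.444°.
a = sin²(Δφ/2) + cos φ₁ · cos φ₂ · sin²(Δλ/2) = 0.185550.
c = 2·atan2(√a, √(1−a)) = 0.89066 rad → d = 6371·c ≈ 5674.39 km ≈ 3063.93 nmi.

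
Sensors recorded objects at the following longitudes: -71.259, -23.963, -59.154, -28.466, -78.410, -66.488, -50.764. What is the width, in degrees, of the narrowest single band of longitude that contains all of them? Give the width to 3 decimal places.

Sort the longitudes: -78.410°, -71.259°, -66.488°, -59.154°, -50.764°, -28.466°, -23.963°.
Eastward gaps between consecutive values (wrapping around): 7.151°, 4.771°, 7.334°, 8.390°, 22.298°, 4.503°, 305.553°.
Largest gap = 305.553° ⇒ minimal covering band is its complement: 360° − 305.553° = 54.447°.
Band runs from -78.410° eastward to -23.963°.

54.447°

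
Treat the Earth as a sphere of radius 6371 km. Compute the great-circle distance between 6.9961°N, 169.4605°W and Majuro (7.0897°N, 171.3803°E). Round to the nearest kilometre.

Δλ = 171.3803 − -169.4605 = 340.8408°; wrapped into (−180°, 180°]: -19.1592°.
Δφ = 7.0897 − 6.9961 = 0.0936°.
a = sin²(Δφ/2) + cos φ₁ · cos φ₂ · sin²(Δλ/2) = 0.027279.
c = 2·atan2(√a, √(1−a)) = 0.33185 rad → d = 6371·c ≈ 2114.21 km.

2114 km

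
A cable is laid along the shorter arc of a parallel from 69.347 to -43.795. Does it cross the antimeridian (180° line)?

No

Signed shortest Δλ = ((-43.795 − 69.347 + 180) mod 360) − 180 = -113.142°.
Going west by 113.142° from +69.347° reaches -43.795° without touching 180°.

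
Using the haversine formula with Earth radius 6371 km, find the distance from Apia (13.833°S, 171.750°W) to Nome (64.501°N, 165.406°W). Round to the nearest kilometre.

8727 km

Δλ = -165.406 − -171.750 = 6.344°.
Δφ = 64.501 − -13.833 = 78.334°.
a = sin²(Δφ/2) + cos φ₁ · cos φ₂ · sin²(Δλ/2) = 0.400177.
c = 2·atan2(√a, √(1−a)) = 1.36980 rad → d = 6371·c ≈ 8726.99 km.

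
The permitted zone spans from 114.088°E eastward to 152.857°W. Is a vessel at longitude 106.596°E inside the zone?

No

Band width going east from +114.088° to -152.857°: ((-152.857 − 114.088) mod 360) = 93.055°.
Offset of +106.596° east of the west edge: ((106.596 − 114.088) mod 360) = 352.508°.
352.508° > 93.055° ⇒ outside.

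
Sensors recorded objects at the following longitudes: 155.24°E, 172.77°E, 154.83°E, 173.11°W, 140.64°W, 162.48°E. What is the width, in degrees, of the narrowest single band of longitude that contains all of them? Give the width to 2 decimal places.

Sort the longitudes: -173.11°, -140.64°, +154.83°, +155.24°, +162.48°, +172.77°.
Eastward gaps between consecutive values (wrapping around): 32.47°, 295.47°, 0.41°, 7.24°, 10.29°, 14.12°.
Largest gap = 295.47° ⇒ minimal covering band is its complement: 360° − 295.47° = 64.53°.
Band runs from +154.83° eastward to -140.64°, crossing the antimeridian.

64.53°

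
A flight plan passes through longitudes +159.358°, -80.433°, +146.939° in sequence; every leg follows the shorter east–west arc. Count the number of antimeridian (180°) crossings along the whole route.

2

Leg 1: +159.358° → -80.433°, shortest Δλ = 120.209° (east) — crosses 180°.
Leg 2: -80.433° → +146.939°, shortest Δλ = -132.628° (west) — crosses 180°.
Total crossings: 2.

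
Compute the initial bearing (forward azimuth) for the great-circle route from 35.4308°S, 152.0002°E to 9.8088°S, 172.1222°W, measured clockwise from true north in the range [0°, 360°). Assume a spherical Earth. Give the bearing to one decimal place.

60.7°

Δλ = -172.1222 − 152.0002 = -324.1224°; wrapped into (−180°, 180°]: 35.8776°.
θ = atan2( sin Δλ · cos φ₂ , cos φ₁ · sin φ₂ − sin φ₁ · cos φ₂ · cos Δλ )
  = atan2(0.57749, 0.32405) = 60.702° → normalised to [0°, 360°): 60.702°.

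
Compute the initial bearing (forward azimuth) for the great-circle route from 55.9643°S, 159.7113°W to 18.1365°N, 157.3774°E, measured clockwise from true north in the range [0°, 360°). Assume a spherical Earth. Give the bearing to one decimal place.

Δλ = 157.3774 − -159.7113 = 317.0887°; wrapped into (−180°, 180°]: -42.9113°.
θ = atan2( sin Δλ · cos φ₂ , cos φ₁ · sin φ₂ − sin φ₁ · cos φ₂ · cos Δλ )
  = atan2(-0.64704, 0.75101) = -40.747° → normalised to [0°, 360°): 319.253°.

319.3°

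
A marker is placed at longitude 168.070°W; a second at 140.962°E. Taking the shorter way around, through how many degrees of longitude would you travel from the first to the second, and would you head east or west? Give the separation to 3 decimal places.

50.968° west

Raw difference: 140.962 − -168.070 = 309.032°.
Normalise into (−180°, 180°]: 309.032° − 360° = -50.968°.
Negative ⇒ the second point lies to the west; separation 50.968°.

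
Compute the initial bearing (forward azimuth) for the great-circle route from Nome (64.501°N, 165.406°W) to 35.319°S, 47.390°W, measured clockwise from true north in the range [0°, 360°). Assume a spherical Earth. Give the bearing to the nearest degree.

Δλ = -47.390 − -165.406 = 118.016°.
θ = atan2( sin Δλ · cos φ₂ , cos φ₁ · sin φ₂ − sin φ₁ · cos φ₂ · cos Δλ )
  = atan2(0.72033, 0.09705) = 82.327° → normalised to [0°, 360°): 82.327°.

82°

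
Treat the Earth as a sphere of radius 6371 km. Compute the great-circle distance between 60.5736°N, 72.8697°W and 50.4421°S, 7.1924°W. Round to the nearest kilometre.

13662 km

Δλ = -7.1924 − -72.8697 = 65.6773°.
Δφ = -50.4421 − 60.5736 = -111.0157°.
a = sin²(Δφ/2) + cos φ₁ · cos φ₂ · sin²(Δλ/2) = 0.771321.
c = 2·atan2(√a, √(1−a)) = 2.14438 rad → d = 6371·c ≈ 13661.82 km.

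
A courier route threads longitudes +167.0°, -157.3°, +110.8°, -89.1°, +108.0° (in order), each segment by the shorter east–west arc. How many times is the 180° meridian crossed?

4

Leg 1: +167.0° → -157.3°, shortest Δλ = 35.7° (east) — crosses 180°.
Leg 2: -157.3° → +110.8°, shortest Δλ = -91.9° (west) — crosses 180°.
Leg 3: +110.8° → -89.1°, shortest Δλ = 160.1° (east) — crosses 180°.
Leg 4: -89.1° → +108.0°, shortest Δλ = -162.9° (west) — crosses 180°.
Total crossings: 4.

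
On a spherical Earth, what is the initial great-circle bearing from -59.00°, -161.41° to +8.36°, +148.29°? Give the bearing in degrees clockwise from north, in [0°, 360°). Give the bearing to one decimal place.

309.0°

Δλ = 148.29 − -161.41 = 309.70°; wrapped into (−180°, 180°]: -50.30°.
θ = atan2( sin Δλ · cos φ₂ , cos φ₁ · sin φ₂ − sin φ₁ · cos φ₂ · cos Δλ )
  = atan2(-0.76122, 0.61660) = -50.992° → normalised to [0°, 360°): 309.008°.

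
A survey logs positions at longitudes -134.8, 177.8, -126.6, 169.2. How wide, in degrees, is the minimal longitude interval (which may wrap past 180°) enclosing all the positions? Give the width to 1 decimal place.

Sort the longitudes: -134.8°, -126.6°, +169.2°, +177.8°.
Eastward gaps between consecutive values (wrapping around): 8.2°, 295.8°, 8.6°, 47.4°.
Largest gap = 295.8° ⇒ minimal covering band is its complement: 360° − 295.8° = 64.2°.
Band runs from +169.2° eastward to -126.6°, crossing the antimeridian.

64.2°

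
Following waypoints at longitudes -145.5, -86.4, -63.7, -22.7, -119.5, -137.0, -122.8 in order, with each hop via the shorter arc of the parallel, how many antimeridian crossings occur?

Leg 1: -145.5° → -86.4°, shortest Δλ = 59.1° (east) — does not cross 180°.
Leg 2: -86.4° → -63.7°, shortest Δλ = 22.7° (east) — does not cross 180°.
Leg 3: -63.7° → -22.7°, shortest Δλ = 41.0° (east) — does not cross 180°.
Leg 4: -22.7° → -119.5°, shortest Δλ = -96.8° (west) — does not cross 180°.
Leg 5: -119.5° → -137.0°, shortest Δλ = -17.5° (west) — does not cross 180°.
Leg 6: -137.0° → -122.8°, shortest Δλ = 14.2° (east) — does not cross 180°.
Total crossings: 0.

0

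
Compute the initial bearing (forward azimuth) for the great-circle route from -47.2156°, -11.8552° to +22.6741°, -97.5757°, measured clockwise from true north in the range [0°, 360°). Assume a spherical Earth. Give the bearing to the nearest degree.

Δλ = -97.5757 − -11.8552 = -85.7205°.
θ = atan2( sin Δλ · cos φ₂ , cos φ₁ · sin φ₂ − sin φ₁ · cos φ₂ · cos Δλ )
  = atan2(-0.92014, 0.31237) = -71.248° → normalised to [0°, 360°): 288.752°.

289°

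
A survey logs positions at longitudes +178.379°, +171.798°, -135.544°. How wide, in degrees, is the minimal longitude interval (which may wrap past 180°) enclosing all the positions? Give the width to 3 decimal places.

Sort the longitudes: -135.544°, +171.798°, +178.379°.
Eastward gaps between consecutive values (wrapping around): 307.342°, 6.581°, 46.077°.
Largest gap = 307.342° ⇒ minimal covering band is its complement: 360° − 307.342° = 52.658°.
Band runs from +171.798° eastward to -135.544°, crossing the antimeridian.

52.658°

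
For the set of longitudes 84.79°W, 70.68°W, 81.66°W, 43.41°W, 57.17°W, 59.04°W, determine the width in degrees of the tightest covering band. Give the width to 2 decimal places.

41.38°

Sort the longitudes: -84.79°, -81.66°, -70.68°, -59.04°, -57.17°, -43.41°.
Eastward gaps between consecutive values (wrapping around): 3.13°, 10.98°, 11.64°, 1.87°, 13.76°, 318.62°.
Largest gap = 318.62° ⇒ minimal covering band is its complement: 360° − 318.62° = 41.38°.
Band runs from -84.79° eastward to -43.41°.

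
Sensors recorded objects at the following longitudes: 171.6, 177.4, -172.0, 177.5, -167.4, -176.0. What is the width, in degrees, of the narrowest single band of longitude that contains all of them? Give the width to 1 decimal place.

21.0°

Sort the longitudes: -176.0°, -172.0°, -167.4°, +171.6°, +177.4°, +177.5°.
Eastward gaps between consecutive values (wrapping around): 4.0°, 4.6°, 339.0°, 5.8°, 0.1°, 6.5°.
Largest gap = 339.0° ⇒ minimal covering band is its complement: 360° − 339.0° = 21.0°.
Band runs from +171.6° eastward to -167.4°, crossing the antimeridian.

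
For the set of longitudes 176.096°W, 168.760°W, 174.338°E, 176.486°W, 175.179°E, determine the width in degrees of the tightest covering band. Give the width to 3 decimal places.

16.902°

Sort the longitudes: -176.486°, -176.096°, -168.760°, +174.338°, +175.179°.
Eastward gaps between consecutive values (wrapping around): 0.390°, 7.336°, 343.098°, 0.841°, 8.335°.
Largest gap = 343.098° ⇒ minimal covering band is its complement: 360° − 343.098° = 16.902°.
Band runs from +174.338° eastward to -168.760°, crossing the antimeridian.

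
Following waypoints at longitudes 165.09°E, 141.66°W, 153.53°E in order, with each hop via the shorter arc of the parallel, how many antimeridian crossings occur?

Leg 1: +165.09° → -141.66°, shortest Δλ = 53.25° (east) — crosses 180°.
Leg 2: -141.66° → +153.53°, shortest Δλ = -64.81° (west) — crosses 180°.
Total crossings: 2.

2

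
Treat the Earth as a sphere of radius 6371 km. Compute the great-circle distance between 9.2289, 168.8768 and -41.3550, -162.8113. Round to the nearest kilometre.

Δλ = -162.8113 − 168.8768 = -331.6881°; wrapped into (−180°, 180°]: 28.3119°.
Δφ = -41.3550 − 9.2289 = -50.5839°.
a = sin²(Δφ/2) + cos φ₁ · cos φ₂ · sin²(Δλ/2) = 0.226841.
c = 2·atan2(√a, √(1−a)) = 0.99283 rad → d = 6371·c ≈ 6325.34 km.

6325 km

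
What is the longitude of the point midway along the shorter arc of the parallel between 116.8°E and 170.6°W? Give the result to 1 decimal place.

Signed shortest Δλ from +116.8° to -170.6° is +72.6°.
Midpoint longitude = +116.8° + (+72.6°)/2 = +116.8° + 36.3° = +153.1°.
(The naïve average (+116.8 + -170.6)/2 = -26.9° is on the wrong side of the globe.)

153.1°E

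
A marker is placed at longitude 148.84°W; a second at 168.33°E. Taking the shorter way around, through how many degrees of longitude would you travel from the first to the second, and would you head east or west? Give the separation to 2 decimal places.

Raw difference: 168.33 − -148.84 = 317.17°.
Normalise into (−180°, 180°]: 317.17° − 360° = -42.83°.
Negative ⇒ the second point lies to the west; separation 42.83°.

42.83° west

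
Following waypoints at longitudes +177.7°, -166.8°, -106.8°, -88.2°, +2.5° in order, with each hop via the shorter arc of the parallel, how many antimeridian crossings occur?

Leg 1: +177.7° → -166.8°, shortest Δλ = 15.5° (east) — crosses 180°.
Leg 2: -166.8° → -106.8°, shortest Δλ = 60.0° (east) — does not cross 180°.
Leg 3: -106.8° → -88.2°, shortest Δλ = 18.6° (east) — does not cross 180°.
Leg 4: -88.2° → +2.5°, shortest Δλ = 90.7° (east) — does not cross 180°.
Total crossings: 1.

1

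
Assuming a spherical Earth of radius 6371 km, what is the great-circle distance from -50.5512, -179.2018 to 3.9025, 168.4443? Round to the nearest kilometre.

6169 km

Δλ = 168.4443 − -179.2018 = 347.6461°; wrapped into (−180°, 180°]: -12.3539°.
Δφ = 3.9025 − -50.5512 = 54.4537°.
a = sin²(Δφ/2) + cos φ₁ · cos φ₂ · sin²(Δλ/2) = 0.216659.
c = 2·atan2(√a, √(1−a)) = 0.96832 rad → d = 6371·c ≈ 6169.19 km.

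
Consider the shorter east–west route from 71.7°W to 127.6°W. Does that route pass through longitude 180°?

Signed shortest Δλ = ((-127.6 − -71.7 + 180) mod 360) − 180 = -55.9°.
Going west by 55.9° from -71.7° reaches -127.6° without touching 180°.

No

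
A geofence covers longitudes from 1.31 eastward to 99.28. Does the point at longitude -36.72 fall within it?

Band width going east from +1.31° to +99.28°: ((99.28 − 1.31) mod 360) = 97.97°.
Offset of -36.72° east of the west edge: ((-36.72 − 1.31) mod 360) = 321.97°.
321.97° > 97.97° ⇒ outside.

No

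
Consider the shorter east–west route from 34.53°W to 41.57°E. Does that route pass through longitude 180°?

No

Signed shortest Δλ = ((41.57 − -34.53 + 180) mod 360) − 180 = 76.1°.
Going east by 76.1° from -34.53° reaches +41.57° without touching 180°.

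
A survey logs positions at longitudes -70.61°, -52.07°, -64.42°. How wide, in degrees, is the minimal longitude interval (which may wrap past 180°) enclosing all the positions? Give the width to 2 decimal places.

18.54°

Sort the longitudes: -70.61°, -64.42°, -52.07°.
Eastward gaps between consecutive values (wrapping around): 6.19°, 12.35°, 341.46°.
Largest gap = 341.46° ⇒ minimal covering band is its complement: 360° − 341.46° = 18.54°.
Band runs from -70.61° eastward to -52.07°.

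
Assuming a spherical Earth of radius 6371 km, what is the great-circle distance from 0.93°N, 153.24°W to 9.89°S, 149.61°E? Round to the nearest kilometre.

6437 km

Δλ = 149.61 − -153.24 = 302.85°; wrapped into (−180°, 180°]: -57.15°.
Δφ = -9.89 − 0.93 = -10.82°.
a = sin²(Δφ/2) + cos φ₁ · cos φ₂ · sin²(Δλ/2) = 0.234239.
c = 2·atan2(√a, √(1−a)) = 1.01040 rad → d = 6371·c ≈ 6437.26 km.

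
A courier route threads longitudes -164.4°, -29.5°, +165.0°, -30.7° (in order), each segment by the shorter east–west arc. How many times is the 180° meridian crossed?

Leg 1: -164.4° → -29.5°, shortest Δλ = 134.9° (east) — does not cross 180°.
Leg 2: -29.5° → +165.0°, shortest Δλ = -165.5° (west) — crosses 180°.
Leg 3: +165.0° → -30.7°, shortest Δλ = 164.3° (east) — crosses 180°.
Total crossings: 2.

2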